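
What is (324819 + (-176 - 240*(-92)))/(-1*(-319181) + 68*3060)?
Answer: 346723/527261 ≈ 0.65759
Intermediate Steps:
(324819 + (-176 - 240*(-92)))/(-1*(-319181) + 68*3060) = (324819 + (-176 + 22080))/(319181 + 208080) = (324819 + 21904)/527261 = 346723*(1/527261) = 346723/527261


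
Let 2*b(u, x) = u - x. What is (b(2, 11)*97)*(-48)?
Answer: 20952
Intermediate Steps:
b(u, x) = u/2 - x/2 (b(u, x) = (u - x)/2 = u/2 - x/2)
(b(2, 11)*97)*(-48) = (((½)*2 - ½*11)*97)*(-48) = ((1 - 11/2)*97)*(-48) = -9/2*97*(-48) = -873/2*(-48) = 20952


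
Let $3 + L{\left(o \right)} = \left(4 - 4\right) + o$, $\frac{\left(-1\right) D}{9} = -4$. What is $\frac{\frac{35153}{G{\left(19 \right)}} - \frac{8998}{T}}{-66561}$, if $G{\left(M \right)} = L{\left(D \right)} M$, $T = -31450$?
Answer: $- \frac{555601798}{656263171575} \approx -0.00084661$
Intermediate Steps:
$D = 36$ ($D = \left(-9\right) \left(-4\right) = 36$)
$L{\left(o \right)} = -3 + o$ ($L{\left(o \right)} = -3 + \left(\left(4 - 4\right) + o\right) = -3 + \left(0 + o\right) = -3 + o$)
$G{\left(M \right)} = 33 M$ ($G{\left(M \right)} = \left(-3 + 36\right) M = 33 M$)
$\frac{\frac{35153}{G{\left(19 \right)}} - \frac{8998}{T}}{-66561} = \frac{\frac{35153}{33 \cdot 19} - \frac{8998}{-31450}}{-66561} = \left(\frac{35153}{627} - - \frac{4499}{15725}\right) \left(- \frac{1}{66561}\right) = \left(35153 \cdot \frac{1}{627} + \frac{4499}{15725}\right) \left(- \frac{1}{66561}\right) = \left(\frac{35153}{627} + \frac{4499}{15725}\right) \left(- \frac{1}{66561}\right) = \frac{555601798}{9859575} \left(- \frac{1}{66561}\right) = - \frac{555601798}{656263171575}$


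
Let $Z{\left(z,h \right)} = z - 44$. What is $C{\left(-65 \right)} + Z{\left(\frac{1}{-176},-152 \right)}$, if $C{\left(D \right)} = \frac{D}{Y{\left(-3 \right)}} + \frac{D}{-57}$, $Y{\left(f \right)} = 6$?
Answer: $- \frac{538705}{10032} \approx -53.699$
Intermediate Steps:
$Z{\left(z,h \right)} = -44 + z$
$C{\left(D \right)} = \frac{17 D}{114}$ ($C{\left(D \right)} = \frac{D}{6} + \frac{D}{-57} = D \frac{1}{6} + D \left(- \frac{1}{57}\right) = \frac{D}{6} - \frac{D}{57} = \frac{17 D}{114}$)
$C{\left(-65 \right)} + Z{\left(\frac{1}{-176},-152 \right)} = \frac{17}{114} \left(-65\right) - \left(44 - \frac{1}{-176}\right) = - \frac{1105}{114} - \frac{7745}{176} = - \frac{538705}{10032}$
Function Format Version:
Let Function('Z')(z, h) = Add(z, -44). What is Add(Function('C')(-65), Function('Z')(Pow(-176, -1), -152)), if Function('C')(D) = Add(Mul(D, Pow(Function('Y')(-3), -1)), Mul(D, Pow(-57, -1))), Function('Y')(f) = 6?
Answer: Rational(-538705, 10032) ≈ -53.699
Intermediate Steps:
Function('Z')(z, h) = Add(-44, z)
Function('C')(D) = Mul(Rational(17, 114), D) (Function('C')(D) = Add(Mul(D, Pow(6, -1)), Mul(D, Pow(-57, -1))) = Add(Mul(D, Rational(1, 6)), Mul(D, Rational(-1, 57))) = Add(Mul(Rational(1, 6), D), Mul(Rational(-1, 57), D)) = Mul(Rational(17, 114), D))
Add(Function('C')(-65), Function('Z')(Pow(-176, -1), -152)) = Add(Mul(Rational(17, 114), -65), Add(-44, Pow(-176, -1))) = Add(Rational(-1105, 114), Add(-44, Rational(-1, 176))) = Add(Rational(-1105, 114), Rational(-7745, 176)) = Rational(-538705, 10032)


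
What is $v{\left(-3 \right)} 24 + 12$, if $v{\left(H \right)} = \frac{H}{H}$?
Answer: $36$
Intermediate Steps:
$v{\left(H \right)} = 1$
$v{\left(-3 \right)} 24 + 12 = 1 \cdot 24 + 12 = 24 + 12 = 36$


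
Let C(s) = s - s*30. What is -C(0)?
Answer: 0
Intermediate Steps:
C(s) = -29*s (C(s) = s - 30*s = -29*s)
-C(0) = -(-29)*0 = -1*0 = 0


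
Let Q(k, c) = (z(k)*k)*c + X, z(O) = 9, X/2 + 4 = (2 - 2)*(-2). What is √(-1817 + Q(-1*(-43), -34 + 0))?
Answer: I*√14983 ≈ 122.41*I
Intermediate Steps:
X = -8 (X = -8 + 2*((2 - 2)*(-2)) = -8 + 2*(0*(-2)) = -8 + 2*0 = -8 + 0 = -8)
Q(k, c) = -8 + 9*c*k (Q(k, c) = (9*k)*c - 8 = 9*c*k - 8 = -8 + 9*c*k)
√(-1817 + Q(-1*(-43), -34 + 0)) = √(-1817 + (-8 + 9*(-34 + 0)*(-1*(-43)))) = √(-1817 + (-8 + 9*(-34)*43)) = √(-1817 + (-8 - 13158)) = √(-1817 - 13166) = √(-14983) = I*√14983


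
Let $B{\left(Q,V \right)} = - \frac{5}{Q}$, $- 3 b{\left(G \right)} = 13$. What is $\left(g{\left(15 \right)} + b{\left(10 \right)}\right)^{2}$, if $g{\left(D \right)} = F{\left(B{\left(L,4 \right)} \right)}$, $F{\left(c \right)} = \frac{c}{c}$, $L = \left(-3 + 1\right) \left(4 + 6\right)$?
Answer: $\frac{100}{9} \approx 11.111$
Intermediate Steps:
$L = -20$ ($L = \left(-2\right) 10 = -20$)
$b{\left(G \right)} = - \frac{13}{3}$ ($b{\left(G \right)} = \left(- \frac{1}{3}\right) 13 = - \frac{13}{3}$)
$F{\left(c \right)} = 1$
$g{\left(D \right)} = 1$
$\left(g{\left(15 \right)} + b{\left(10 \right)}\right)^{2} = \left(1 - \frac{13}{3}\right)^{2} = \left(- \frac{10}{3}\right)^{2} = \frac{100}{9}$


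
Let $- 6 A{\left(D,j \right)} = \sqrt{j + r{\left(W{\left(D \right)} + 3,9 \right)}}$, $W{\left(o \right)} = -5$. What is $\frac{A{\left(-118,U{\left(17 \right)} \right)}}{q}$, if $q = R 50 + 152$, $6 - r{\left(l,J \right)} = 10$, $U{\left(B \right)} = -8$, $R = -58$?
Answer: $\frac{i \sqrt{3}}{8244} \approx 0.0002101 i$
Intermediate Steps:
$r{\left(l,J \right)} = -4$ ($r{\left(l,J \right)} = 6 - 10 = -4$)
$A{\left(D,j \right)} = - \frac{\sqrt{-4 + j}}{6}$ ($A{\left(D,j \right)} = - \frac{\sqrt{j - 4}}{6} = - \frac{\sqrt{-4 + j}}{6}$)
$q = -2748$ ($q = \left(-58\right) 50 + 152 = -2900 + 152 = -2748$)
$\frac{A{\left(-118,U{\left(17 \right)} \right)}}{q} = \frac{\left(- \frac{1}{6}\right) \sqrt{-4 - 8}}{-2748} = - \frac{\sqrt{-12}}{6} \left(- \frac{1}{2748}\right) = - \frac{2 i \sqrt{3}}{6} \left(- \frac{1}{2748}\right) = - \frac{i \sqrt{3}}{3} \left(- \frac{1}{2748}\right) = \frac{i \sqrt{3}}{8244}$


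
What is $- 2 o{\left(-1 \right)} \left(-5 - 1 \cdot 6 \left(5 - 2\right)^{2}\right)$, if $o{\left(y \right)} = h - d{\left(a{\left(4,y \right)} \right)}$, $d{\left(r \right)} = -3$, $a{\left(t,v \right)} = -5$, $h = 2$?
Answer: $590$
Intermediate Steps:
$o{\left(y \right)} = 5$ ($o{\left(y \right)} = 2 - -3 = 2 + 3 = 5$)
$- 2 o{\left(-1 \right)} \left(-5 - 1 \cdot 6 \left(5 - 2\right)^{2}\right) = \left(-2\right) 5 \left(-5 - 1 \cdot 6 \left(5 - 2\right)^{2}\right) = - 10 \left(-5 - 6 \cdot 3^{2}\right) = - 10 \left(-5 - 6 \cdot 9\right) = - 10 \left(-5 - 54\right) = \left(-10\right) \left(-59\right) = 590$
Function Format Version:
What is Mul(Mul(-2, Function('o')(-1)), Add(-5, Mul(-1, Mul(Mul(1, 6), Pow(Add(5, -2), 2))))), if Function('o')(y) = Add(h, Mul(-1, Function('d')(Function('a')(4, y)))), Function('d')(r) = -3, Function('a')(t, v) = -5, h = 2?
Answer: 590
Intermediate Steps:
Function('o')(y) = 5 (Function('o')(y) = Add(2, Mul(-1, -3)) = Add(2, 3) = 5)
Mul(Mul(-2, Function('o')(-1)), Add(-5, Mul(-1, Mul(Mul(1, 6), Pow(Add(5, -2), 2))))) = Mul(Mul(-2, 5), Add(-5, Mul(-1, Mul(Mul(1, 6), Pow(Add(5, -2), 2))))) = Mul(-10, Add(-5, Mul(-1, Mul(6, Pow(3, 2))))) = Mul(-10, Add(-5, Mul(-1, Mul(6, 9)))) = Mul(-10, Add(-5, Mul(-1, 54))) = Mul(-10, Add(-5, -54)) = Mul(-10, -59) = 590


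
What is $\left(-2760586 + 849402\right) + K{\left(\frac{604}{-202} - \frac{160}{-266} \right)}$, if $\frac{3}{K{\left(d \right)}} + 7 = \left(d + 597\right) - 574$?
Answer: $- \frac{349444664629}{182842} \approx -1.9112 \cdot 10^{6}$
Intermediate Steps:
$K{\left(d \right)} = \frac{3}{16 + d}$ ($K{\left(d \right)} = \frac{3}{-7 + \left(\left(d + 597\right) - 574\right)} = \frac{3}{-7 + \left(\left(597 + d\right) - 574\right)} = \frac{3}{-7 + \left(23 + d\right)} = \frac{3}{16 + d}$)
$\left(-2760586 + 849402\right) + K{\left(\frac{604}{-202} - \frac{160}{-266} \right)} = \left(-2760586 + 849402\right) + \frac{3}{16 + \left(\frac{604}{-202} - \frac{160}{-266}\right)} = -1911184 + \frac{3}{16 + \left(604 \left(- \frac{1}{202}\right) - - \frac{80}{133}\right)} = -1911184 + \frac{3}{16 + \left(- \frac{302}{101} + \frac{80}{133}\right)} = -1911184 + \frac{3}{16 - \frac{32086}{13433}} = -1911184 + \frac{3}{\frac{182842}{13433}} = -1911184 + 3 \cdot \frac{13433}{182842} = -1911184 + \frac{40299}{182842} = - \frac{349444664629}{182842}$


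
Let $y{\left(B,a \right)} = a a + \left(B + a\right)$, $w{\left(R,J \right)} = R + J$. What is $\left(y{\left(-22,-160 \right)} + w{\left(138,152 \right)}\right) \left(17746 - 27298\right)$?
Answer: $-245562816$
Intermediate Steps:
$w{\left(R,J \right)} = J + R$
$y{\left(B,a \right)} = B + a + a^{2}$ ($y{\left(B,a \right)} = a^{2} + \left(B + a\right) = B + a + a^{2}$)
$\left(y{\left(-22,-160 \right)} + w{\left(138,152 \right)}\right) \left(17746 - 27298\right) = \left(\left(-22 - 160 + \left(-160\right)^{2}\right) + \left(152 + 138\right)\right) \left(17746 - 27298\right) = \left(\left(-22 - 160 + 25600\right) + 290\right) \left(-9552\right) = \left(25418 + 290\right) \left(-9552\right) = 25708 \left(-9552\right) = -245562816$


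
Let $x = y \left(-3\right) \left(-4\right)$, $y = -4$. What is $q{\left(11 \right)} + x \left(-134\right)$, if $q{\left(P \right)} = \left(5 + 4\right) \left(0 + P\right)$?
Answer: $6531$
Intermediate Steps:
$q{\left(P \right)} = 9 P$
$x = -48$ ($x = \left(-4\right) \left(-3\right) \left(-4\right) = 12 \left(-4\right) = -48$)
$q{\left(11 \right)} + x \left(-134\right) = 9 \cdot 11 - -6432 = 99 + 6432 = 6531$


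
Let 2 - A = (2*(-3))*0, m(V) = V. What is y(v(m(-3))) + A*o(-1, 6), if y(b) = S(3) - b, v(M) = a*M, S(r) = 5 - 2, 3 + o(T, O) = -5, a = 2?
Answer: -7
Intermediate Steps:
o(T, O) = -8 (o(T, O) = -3 - 5 = -8)
A = 2 (A = 2 - 2*(-3)*0 = 2 - (-6)*0 = 2 - 1*0 = 2 + 0 = 2)
S(r) = 3
v(M) = 2*M
y(b) = 3 - b
y(v(m(-3))) + A*o(-1, 6) = (3 - 2*(-3)) + 2*(-8) = (3 - 1*(-6)) - 16 = (3 + 6) - 16 = 9 - 16 = -7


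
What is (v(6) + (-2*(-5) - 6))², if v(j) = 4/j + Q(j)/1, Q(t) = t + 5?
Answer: 2209/9 ≈ 245.44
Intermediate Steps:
Q(t) = 5 + t
v(j) = 5 + j + 4/j (v(j) = 4/j + (5 + j)/1 = 4/j + (5 + j)*1 = 4/j + (5 + j) = 5 + j + 4/j)
(v(6) + (-2*(-5) - 6))² = ((5 + 6 + 4/6) + (-2*(-5) - 6))² = ((5 + 6 + 4*(⅙)) + (10 - 6))² = ((5 + 6 + ⅔) + 4)² = (35/3 + 4)² = (47/3)² = 2209/9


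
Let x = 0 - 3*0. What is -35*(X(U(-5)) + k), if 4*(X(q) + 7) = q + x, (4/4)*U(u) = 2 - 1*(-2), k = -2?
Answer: 280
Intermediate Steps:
x = 0 (x = 0 + 0 = 0)
U(u) = 4 (U(u) = 2 - 1*(-2) = 2 + 2 = 4)
X(q) = -7 + q/4 (X(q) = -7 + (q + 0)/4 = -7 + q/4)
-35*(X(U(-5)) + k) = -35*((-7 + (1/4)*4) - 2) = -35*((-7 + 1) - 2) = -35*(-6 - 2) = -35*(-8) = 280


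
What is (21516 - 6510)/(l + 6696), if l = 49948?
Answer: 7503/28322 ≈ 0.26492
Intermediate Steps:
(21516 - 6510)/(l + 6696) = (21516 - 6510)/(49948 + 6696) = 15006/56644 = 15006*(1/56644) = 7503/28322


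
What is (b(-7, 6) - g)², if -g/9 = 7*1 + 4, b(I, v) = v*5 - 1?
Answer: 16384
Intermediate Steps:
b(I, v) = -1 + 5*v (b(I, v) = 5*v - 1 = -1 + 5*v)
g = -99 (g = -9*(7*1 + 4) = -9*(7 + 4) = -9*11 = -99)
(b(-7, 6) - g)² = ((-1 + 5*6) - 1*(-99))² = ((-1 + 30) + 99)² = (29 + 99)² = 128² = 16384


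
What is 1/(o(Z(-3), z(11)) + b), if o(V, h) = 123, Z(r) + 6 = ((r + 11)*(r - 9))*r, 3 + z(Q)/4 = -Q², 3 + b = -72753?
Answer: -1/72633 ≈ -1.3768e-5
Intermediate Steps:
b = -72756 (b = -3 - 72753 = -72756)
z(Q) = -12 - 4*Q² (z(Q) = -12 + 4*(-Q²) = -12 - 4*Q²)
Z(r) = -6 + r*(-9 + r)*(11 + r) (Z(r) = -6 + ((r + 11)*(r - 9))*r = -6 + ((11 + r)*(-9 + r))*r = -6 + ((-9 + r)*(11 + r))*r = -6 + r*(-9 + r)*(11 + r))
1/(o(Z(-3), z(11)) + b) = 1/(123 - 72756) = 1/(-72633) = -1/72633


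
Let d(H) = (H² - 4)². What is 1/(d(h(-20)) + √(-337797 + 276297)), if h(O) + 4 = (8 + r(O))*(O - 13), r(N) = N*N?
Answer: 109670836748268/3608307729919575235200299947405 - I*√615/108249231897587257056008998422150 ≈ 3.0394e-17 - 2.2909e-31*I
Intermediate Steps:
r(N) = N²
h(O) = -4 + (-13 + O)*(8 + O²) (h(O) = -4 + (8 + O²)*(O - 13) = -4 + (8 + O²)*(-13 + O) = -4 + (-13 + O)*(8 + O²))
d(H) = (-4 + H²)²
1/(d(h(-20)) + √(-337797 + 276297)) = 1/((-4 + (-108 + (-20)³ - 13*(-20)² + 8*(-20))²)² + √(-337797 + 276297)) = 1/((-4 + (-108 - 8000 - 13*400 - 160)²)² + √(-61500)) = 1/((-4 + (-108 - 8000 - 5200 - 160)²)² + 10*I*√615) = 1/((-4 + (-13468)²)² + 10*I*√615) = 1/((-4 + 181387024)² + 10*I*√615) = 1/(181387020² + 10*I*√615) = 1/(32901251024480400 + 10*I*√615)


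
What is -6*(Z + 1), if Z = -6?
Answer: 30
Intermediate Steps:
-6*(Z + 1) = -6*(-6 + 1) = -6*(-5) = 30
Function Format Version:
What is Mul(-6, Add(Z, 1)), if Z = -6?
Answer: 30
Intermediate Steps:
Mul(-6, Add(Z, 1)) = Mul(-6, Add(-6, 1)) = Mul(-6, -5) = 30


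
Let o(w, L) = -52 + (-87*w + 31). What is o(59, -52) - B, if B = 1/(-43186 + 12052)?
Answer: -160464635/31134 ≈ -5154.0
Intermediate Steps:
o(w, L) = -21 - 87*w (o(w, L) = -52 + (31 - 87*w) = -21 - 87*w)
B = -1/31134 (B = 1/(-31134) = -1/31134 ≈ -3.2119e-5)
o(59, -52) - B = (-21 - 87*59) - 1*(-1/31134) = (-21 - 5133) + 1/31134 = -5154 + 1/31134 = -160464635/31134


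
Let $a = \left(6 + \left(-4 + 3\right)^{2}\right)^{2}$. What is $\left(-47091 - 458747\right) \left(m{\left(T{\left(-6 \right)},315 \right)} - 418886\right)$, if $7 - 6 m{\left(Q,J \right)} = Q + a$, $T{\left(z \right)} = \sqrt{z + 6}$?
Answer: $211891997334$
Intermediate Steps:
$T{\left(z \right)} = \sqrt{6 + z}$
$a = 49$ ($a = \left(6 + \left(-1\right)^{2}\right)^{2} = \left(6 + 1\right)^{2} = 7^{2} = 49$)
$m{\left(Q,J \right)} = -7 - \frac{Q}{6}$ ($m{\left(Q,J \right)} = \frac{7}{6} - \frac{Q + 49}{6} = \frac{7}{6} - \frac{49 + Q}{6} = \frac{7}{6} - \left(\frac{49}{6} + \frac{Q}{6}\right) = -7 - \frac{Q}{6}$)
$\left(-47091 - 458747\right) \left(m{\left(T{\left(-6 \right)},315 \right)} - 418886\right) = \left(-47091 - 458747\right) \left(\left(-7 - \frac{\sqrt{6 - 6}}{6}\right) - 418886\right) = - 505838 \left(\left(-7 - \frac{\sqrt{0}}{6}\right) - 418886\right) = - 505838 \left(\left(-7 - 0\right) - 418886\right) = - 505838 \left(\left(-7 + 0\right) - 418886\right) = - 505838 \left(-7 - 418886\right) = \left(-505838\right) \left(-418893\right) = 211891997334$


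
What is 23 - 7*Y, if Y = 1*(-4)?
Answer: 51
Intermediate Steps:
Y = -4
23 - 7*Y = 23 - 7*(-4) = 23 + 28 = 51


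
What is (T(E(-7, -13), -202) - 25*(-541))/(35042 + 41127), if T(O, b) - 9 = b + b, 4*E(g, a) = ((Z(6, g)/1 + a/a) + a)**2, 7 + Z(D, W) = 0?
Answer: 13130/76169 ≈ 0.17238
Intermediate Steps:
Z(D, W) = -7 (Z(D, W) = -7 + 0 = -7)
E(g, a) = (-6 + a)**2/4 (E(g, a) = ((-7/1 + a/a) + a)**2/4 = ((-7*1 + 1) + a)**2/4 = ((-7 + 1) + a)**2/4 = (-6 + a)**2/4)
T(O, b) = 9 + 2*b (T(O, b) = 9 + (b + b) = 9 + 2*b)
(T(E(-7, -13), -202) - 25*(-541))/(35042 + 41127) = ((9 + 2*(-202)) - 25*(-541))/(35042 + 41127) = ((9 - 404) + 13525)/76169 = (-395 + 13525)*(1/76169) = 13130*(1/76169) = 13130/76169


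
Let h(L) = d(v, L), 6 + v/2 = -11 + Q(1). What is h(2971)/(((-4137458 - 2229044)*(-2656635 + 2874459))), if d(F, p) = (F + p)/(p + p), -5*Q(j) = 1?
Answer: -14683/41201142639262080 ≈ -3.5637e-13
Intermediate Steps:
Q(j) = -1/5 (Q(j) = -1/5*1 = -1/5)
v = -172/5 (v = -12 + 2*(-11 - 1/5) = -12 + 2*(-56/5) = -12 - 112/5 = -172/5 ≈ -34.400)
d(F, p) = (F + p)/(2*p) (d(F, p) = (F + p)/((2*p)) = (F + p)*(1/(2*p)) = (F + p)/(2*p))
h(L) = (-172/5 + L)/(2*L)
h(2971)/(((-4137458 - 2229044)*(-2656635 + 2874459))) = ((1/10)*(-172 + 5*2971)/2971)/(((-4137458 - 2229044)*(-2656635 + 2874459))) = ((1/10)*(1/2971)*(-172 + 14855))/((-6366502*217824)) = ((1/10)*(1/2971)*14683)/(-1386776931648) = (14683/29710)*(-1/1386776931648) = -14683/41201142639262080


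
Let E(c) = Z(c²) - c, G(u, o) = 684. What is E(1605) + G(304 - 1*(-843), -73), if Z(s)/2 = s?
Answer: 5151129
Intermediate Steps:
Z(s) = 2*s
E(c) = -c + 2*c² (E(c) = 2*c² - c = -c + 2*c²)
E(1605) + G(304 - 1*(-843), -73) = 1605*(-1 + 2*1605) + 684 = 1605*(-1 + 3210) + 684 = 1605*3209 + 684 = 5150445 + 684 = 5151129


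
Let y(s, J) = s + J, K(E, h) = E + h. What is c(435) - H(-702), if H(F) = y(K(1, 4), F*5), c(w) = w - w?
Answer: 3505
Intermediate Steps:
c(w) = 0
y(s, J) = J + s
H(F) = 5 + 5*F (H(F) = F*5 + (1 + 4) = 5*F + 5 = 5 + 5*F)
c(435) - H(-702) = 0 - (5 + 5*(-702)) = 0 - (5 - 3510) = 0 - 1*(-3505) = 0 + 3505 = 3505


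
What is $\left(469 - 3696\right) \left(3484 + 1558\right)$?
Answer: $-16270534$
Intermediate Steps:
$\left(469 - 3696\right) \left(3484 + 1558\right) = \left(-3227\right) 5042 = -16270534$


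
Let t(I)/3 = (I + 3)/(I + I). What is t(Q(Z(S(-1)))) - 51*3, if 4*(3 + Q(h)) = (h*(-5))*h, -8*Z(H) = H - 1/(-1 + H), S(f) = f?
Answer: -941547/6154 ≈ -153.00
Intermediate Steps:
Z(H) = -H/8 + 1/(8*(-1 + H)) (Z(H) = -(H - 1/(-1 + H))/8 = -H/8 + 1/(8*(-1 + H)))
Q(h) = -3 - 5*h²/4 (Q(h) = -3 + ((h*(-5))*h)/4 = -3 + ((-5*h)*h)/4 = -3 + (-5*h²)/4 = -3 - 5*h²/4)
t(I) = 3*(3 + I)/(2*I) (t(I) = 3*((I + 3)/(I + I)) = 3*((3 + I)/((2*I))) = 3*((3 + I)*(1/(2*I))) = 3*((3 + I)/(2*I)) = 3*(3 + I)/(2*I))
t(Q(Z(S(-1)))) - 51*3 = 3*(3 + (-3 - 5*(1 - 1 - 1*(-1)²)²/(64*(-1 - 1)²)/4))/(2*(-3 - 5*(1 - 1 - 1*(-1)²)²/(64*(-1 - 1)²)/4)) - 51*3 = 3*(3 + (-3 - 5*(1 - 1 - 1*1)²/256/4))/(2*(-3 - 5*(1 - 1 - 1*1)²/256/4)) - 153 = 3*(3 + (-3 - 5*(1 - 1 - 1)²/256/4))/(2*(-3 - 5*(1 - 1 - 1)²/256/4)) - 153 = 3*(3 + (-3 - 5*((⅛)*(-½)*(-1))²/4))/(2*(-3 - 5*((⅛)*(-½)*(-1))²/4)) - 153 = 3*(3 + (-3 - 5*(1/16)²/4))/(2*(-3 - 5*(1/16)²/4)) - 153 = 3*(3 + (-3 - 5/4*1/256))/(2*(-3 - 5/4*1/256)) - 153 = 3*(3 + (-3 - 5/1024))/(2*(-3 - 5/1024)) - 153 = 3*(3 - 3077/1024)/(2*(-3077/1024)) - 153 = (3/2)*(-1024/3077)*(-5/1024) - 153 = 15/6154 - 153 = -941547/6154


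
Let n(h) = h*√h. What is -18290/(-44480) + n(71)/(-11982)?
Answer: 1829/4448 - 71*√71/11982 ≈ 0.36127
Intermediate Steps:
n(h) = h^(3/2)
-18290/(-44480) + n(71)/(-11982) = -18290/(-44480) + 71^(3/2)/(-11982) = -18290*(-1/44480) + (71*√71)*(-1/11982) = 1829/4448 - 71*√71/11982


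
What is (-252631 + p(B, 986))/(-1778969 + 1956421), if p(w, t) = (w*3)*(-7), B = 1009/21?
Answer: -63410/44363 ≈ -1.4293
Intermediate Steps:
B = 1009/21 (B = 1009*(1/21) = 1009/21 ≈ 48.048)
p(w, t) = -21*w (p(w, t) = (3*w)*(-7) = -21*w)
(-252631 + p(B, 986))/(-1778969 + 1956421) = (-252631 - 21*1009/21)/(-1778969 + 1956421) = (-252631 - 1009)/177452 = -253640*1/177452 = -63410/44363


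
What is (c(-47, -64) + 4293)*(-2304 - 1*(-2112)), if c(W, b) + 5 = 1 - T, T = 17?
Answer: -820224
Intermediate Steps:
c(W, b) = -21 (c(W, b) = -5 + (1 - 1*17) = -5 + (1 - 17) = -5 - 16 = -21)
(c(-47, -64) + 4293)*(-2304 - 1*(-2112)) = (-21 + 4293)*(-2304 - 1*(-2112)) = 4272*(-2304 + 2112) = 4272*(-192) = -820224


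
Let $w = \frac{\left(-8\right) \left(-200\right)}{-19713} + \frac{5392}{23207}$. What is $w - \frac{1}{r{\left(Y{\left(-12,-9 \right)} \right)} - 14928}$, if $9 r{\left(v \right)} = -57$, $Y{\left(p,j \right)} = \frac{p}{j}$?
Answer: $\frac{3100005983461}{20496458115573} \approx 0.15125$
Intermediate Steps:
$r{\left(v \right)} = - \frac{19}{3}$ ($r{\left(v \right)} = \frac{1}{9} \left(-57\right) = - \frac{19}{3}$)
$w = \frac{69161296}{457479591}$ ($w = 1600 \left(- \frac{1}{19713}\right) + 5392 \cdot \frac{1}{23207} = - \frac{1600}{19713} + \frac{5392}{23207} = \frac{69161296}{457479591} \approx 0.15118$)
$w - \frac{1}{r{\left(Y{\left(-12,-9 \right)} \right)} - 14928} = \frac{69161296}{457479591} - \frac{1}{- \frac{19}{3} - 14928} = \frac{69161296}{457479591} - \frac{1}{- \frac{44803}{3}} = \frac{69161296}{457479591} - - \frac{3}{44803} = \frac{69161296}{457479591} + \frac{3}{44803} = \frac{3100005983461}{20496458115573}$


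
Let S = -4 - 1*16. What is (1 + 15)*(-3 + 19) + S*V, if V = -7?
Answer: 396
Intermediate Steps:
S = -20 (S = -4 - 16 = -20)
(1 + 15)*(-3 + 19) + S*V = (1 + 15)*(-3 + 19) - 20*(-7) = 16*16 + 140 = 256 + 140 = 396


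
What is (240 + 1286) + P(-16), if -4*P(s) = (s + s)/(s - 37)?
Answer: 80870/53 ≈ 1525.8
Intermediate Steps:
P(s) = -s/(2*(-37 + s)) (P(s) = -(s + s)/(4*(s - 37)) = -2*s/(4*(-37 + s)) = -s/(2*(-37 + s)))
(240 + 1286) + P(-16) = (240 + 1286) - 1*(-16)/(-74 + 2*(-16)) = 1526 - 1*(-16)/(-74 - 32) = 1526 - 1*(-16)/(-106) = 1526 - 1*(-16)*(-1/106) = 1526 - 8/53 = 80870/53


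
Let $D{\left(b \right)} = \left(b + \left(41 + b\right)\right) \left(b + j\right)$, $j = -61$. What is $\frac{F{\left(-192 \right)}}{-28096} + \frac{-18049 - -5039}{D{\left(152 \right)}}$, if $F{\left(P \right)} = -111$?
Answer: $- \frac{72408823}{176414784} \approx -0.41045$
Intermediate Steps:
$D{\left(b \right)} = \left(-61 + b\right) \left(41 + 2 b\right)$ ($D{\left(b \right)} = \left(b + \left(41 + b\right)\right) \left(b - 61\right) = \left(41 + 2 b\right) \left(-61 + b\right) = \left(-61 + b\right) \left(41 + 2 b\right)$)
$\frac{F{\left(-192 \right)}}{-28096} + \frac{-18049 - -5039}{D{\left(152 \right)}} = - \frac{111}{-28096} + \frac{-18049 - -5039}{-2501 - 12312 + 2 \cdot 152^{2}} = \left(-111\right) \left(- \frac{1}{28096}\right) + \frac{-18049 + 5039}{-2501 - 12312 + 2 \cdot 23104} = \frac{111}{28096} - \frac{13010}{-2501 - 12312 + 46208} = \frac{111}{28096} - \frac{13010}{31395} = \frac{111}{28096} - \frac{2602}{6279} = - \frac{72408823}{176414784}$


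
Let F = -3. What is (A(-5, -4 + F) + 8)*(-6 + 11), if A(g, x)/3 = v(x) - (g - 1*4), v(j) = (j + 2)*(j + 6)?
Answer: 250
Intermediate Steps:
v(j) = (2 + j)*(6 + j)
A(g, x) = 48 - 3*g + 3*x² + 24*x (A(g, x) = 3*((12 + x² + 8*x) - (g - 1*4)) = 3*((12 + x² + 8*x) - (g - 4)) = 3*((12 + x² + 8*x) - (-4 + g)) = 3*((12 + x² + 8*x) + (4 - g)) = 3*(16 + x² - g + 8*x) = 48 - 3*g + 3*x² + 24*x)
(A(-5, -4 + F) + 8)*(-6 + 11) = ((48 - 3*(-5) + 3*(-4 - 3)² + 24*(-4 - 3)) + 8)*(-6 + 11) = ((48 + 15 + 3*(-7)² + 24*(-7)) + 8)*5 = ((48 + 15 + 3*49 - 168) + 8)*5 = ((48 + 15 + 147 - 168) + 8)*5 = (42 + 8)*5 = 50*5 = 250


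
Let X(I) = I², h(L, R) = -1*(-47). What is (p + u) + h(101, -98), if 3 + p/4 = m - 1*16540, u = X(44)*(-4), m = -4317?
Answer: -91137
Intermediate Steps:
h(L, R) = 47
u = -7744 (u = 44²*(-4) = 1936*(-4) = -7744)
p = -83440 (p = -12 + 4*(-4317 - 1*16540) = -12 + 4*(-4317 - 16540) = -12 + 4*(-20857) = -12 - 83428 = -83440)
(p + u) + h(101, -98) = (-83440 - 7744) + 47 = -91184 + 47 = -91137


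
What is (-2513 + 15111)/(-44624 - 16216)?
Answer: -6299/30420 ≈ -0.20707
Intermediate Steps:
(-2513 + 15111)/(-44624 - 16216) = 12598/(-60840) = 12598*(-1/60840) = -6299/30420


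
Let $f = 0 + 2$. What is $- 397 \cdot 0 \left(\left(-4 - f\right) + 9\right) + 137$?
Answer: $137$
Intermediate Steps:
$f = 2$
$- 397 \cdot 0 \left(\left(-4 - f\right) + 9\right) + 137 = - 397 \cdot 0 \left(\left(-4 - 2\right) + 9\right) + 137 = - 397 \cdot 0 \left(-6 + 9\right) + 137 = - 397 \cdot 0 \cdot 3 + 137 = \left(-397\right) 0 + 137 = 0 + 137 = 137$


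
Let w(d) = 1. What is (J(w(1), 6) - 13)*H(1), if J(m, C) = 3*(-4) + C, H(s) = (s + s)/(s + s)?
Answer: -19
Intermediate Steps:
H(s) = 1 (H(s) = (2*s)/((2*s)) = (2*s)*(1/(2*s)) = 1)
J(m, C) = -12 + C
(J(w(1), 6) - 13)*H(1) = ((-12 + 6) - 13)*1 = (-6 - 13)*1 = -19*1 = -19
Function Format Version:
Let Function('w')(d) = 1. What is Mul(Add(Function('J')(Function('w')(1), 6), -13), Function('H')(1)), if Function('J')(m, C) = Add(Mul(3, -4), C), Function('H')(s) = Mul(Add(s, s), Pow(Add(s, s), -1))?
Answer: -19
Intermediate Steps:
Function('H')(s) = 1 (Function('H')(s) = Mul(Mul(2, s), Pow(Mul(2, s), -1)) = Mul(Mul(2, s), Mul(Rational(1, 2), Pow(s, -1))) = 1)
Function('J')(m, C) = Add(-12, C)
Mul(Add(Function('J')(Function('w')(1), 6), -13), Function('H')(1)) = Mul(Add(Add(-12, 6), -13), 1) = Mul(Add(-6, -13), 1) = Mul(-19, 1) = -19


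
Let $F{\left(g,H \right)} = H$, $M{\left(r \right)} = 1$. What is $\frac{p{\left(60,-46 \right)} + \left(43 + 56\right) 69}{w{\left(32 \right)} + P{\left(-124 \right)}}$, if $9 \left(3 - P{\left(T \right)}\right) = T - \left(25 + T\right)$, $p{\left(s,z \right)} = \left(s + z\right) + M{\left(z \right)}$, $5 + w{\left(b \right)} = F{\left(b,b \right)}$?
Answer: $\frac{61614}{295} \approx 208.86$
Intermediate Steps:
$w{\left(b \right)} = -5 + b$
$p{\left(s,z \right)} = 1 + s + z$ ($p{\left(s,z \right)} = \left(s + z\right) + 1 = 1 + s + z$)
$P{\left(T \right)} = \frac{52}{9}$ ($P{\left(T \right)} = 3 - \frac{T - \left(25 + T\right)}{9} = 3 - - \frac{25}{9} = 3 + \frac{25}{9} = \frac{52}{9}$)
$\frac{p{\left(60,-46 \right)} + \left(43 + 56\right) 69}{w{\left(32 \right)} + P{\left(-124 \right)}} = \frac{\left(1 + 60 - 46\right) + \left(43 + 56\right) 69}{\left(-5 + 32\right) + \frac{52}{9}} = \frac{15 + 99 \cdot 69}{27 + \frac{52}{9}} = \frac{15 + 6831}{\frac{295}{9}} = 6846 \cdot \frac{9}{295} = \frac{61614}{295}$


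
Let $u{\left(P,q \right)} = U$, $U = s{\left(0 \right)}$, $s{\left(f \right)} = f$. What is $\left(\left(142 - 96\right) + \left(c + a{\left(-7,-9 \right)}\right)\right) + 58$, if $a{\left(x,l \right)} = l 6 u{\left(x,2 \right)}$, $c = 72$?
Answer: $176$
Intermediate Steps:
$U = 0$
$u{\left(P,q \right)} = 0$
$a{\left(x,l \right)} = 0$ ($a{\left(x,l \right)} = l 6 \cdot 0 = 6 l 0 = 0$)
$\left(\left(142 - 96\right) + \left(c + a{\left(-7,-9 \right)}\right)\right) + 58 = \left(\left(142 - 96\right) + \left(72 + 0\right)\right) + 58 = \left(\left(142 - 96\right) + 72\right) + 58 = \left(46 + 72\right) + 58 = 118 + 58 = 176$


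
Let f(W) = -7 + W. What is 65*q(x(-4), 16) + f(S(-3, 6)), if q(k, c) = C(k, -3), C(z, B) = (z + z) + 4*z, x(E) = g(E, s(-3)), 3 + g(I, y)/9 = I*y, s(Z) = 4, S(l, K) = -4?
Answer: -66701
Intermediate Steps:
g(I, y) = -27 + 9*I*y (g(I, y) = -27 + 9*(I*y) = -27 + 9*I*y)
x(E) = -27 + 36*E (x(E) = -27 + 9*E*4 = -27 + 36*E)
C(z, B) = 6*z (C(z, B) = 2*z + 4*z = 6*z)
q(k, c) = 6*k
65*q(x(-4), 16) + f(S(-3, 6)) = 65*(6*(-27 + 36*(-4))) + (-7 - 4) = 65*(6*(-27 - 144)) - 11 = 65*(6*(-171)) - 11 = 65*(-1026) - 11 = -66690 - 11 = -66701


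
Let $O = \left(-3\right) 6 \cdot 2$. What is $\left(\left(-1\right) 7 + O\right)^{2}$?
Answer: $1849$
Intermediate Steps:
$O = -36$ ($O = \left(-18\right) 2 = -36$)
$\left(\left(-1\right) 7 + O\right)^{2} = \left(\left(-1\right) 7 - 36\right)^{2} = \left(-7 - 36\right)^{2} = \left(-43\right)^{2} = 1849$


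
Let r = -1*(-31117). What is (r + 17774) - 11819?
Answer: 37072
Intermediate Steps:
r = 31117
(r + 17774) - 11819 = (31117 + 17774) - 11819 = 48891 - 11819 = 37072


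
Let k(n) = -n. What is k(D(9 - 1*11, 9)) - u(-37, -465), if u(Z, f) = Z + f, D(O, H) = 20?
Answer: 482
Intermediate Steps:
k(D(9 - 1*11, 9)) - u(-37, -465) = -1*20 - (-37 - 465) = -20 - 1*(-502) = -20 + 502 = 482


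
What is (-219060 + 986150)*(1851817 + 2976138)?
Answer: 3703476000950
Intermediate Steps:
(-219060 + 986150)*(1851817 + 2976138) = 767090*4827955 = 3703476000950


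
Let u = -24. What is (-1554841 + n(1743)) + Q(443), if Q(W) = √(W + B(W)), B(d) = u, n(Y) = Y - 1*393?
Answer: -1553491 + √419 ≈ -1.5535e+6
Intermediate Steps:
n(Y) = -393 + Y (n(Y) = Y - 393 = -393 + Y)
B(d) = -24
Q(W) = √(-24 + W) (Q(W) = √(W - 24) = √(-24 + W))
(-1554841 + n(1743)) + Q(443) = (-1554841 + (-393 + 1743)) + √(-24 + 443) = (-1554841 + 1350) + √419 = -1553491 + √419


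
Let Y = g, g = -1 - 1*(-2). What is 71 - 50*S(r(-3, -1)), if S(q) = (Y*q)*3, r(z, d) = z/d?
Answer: -379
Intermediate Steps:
g = 1 (g = -1 + 2 = 1)
Y = 1
S(q) = 3*q (S(q) = (1*q)*3 = q*3 = 3*q)
71 - 50*S(r(-3, -1)) = 71 - 150*(-3/(-1)) = 71 - 150*(-3*(-1)) = 71 - 150*3 = 71 - 50*9 = 71 - 450 = -379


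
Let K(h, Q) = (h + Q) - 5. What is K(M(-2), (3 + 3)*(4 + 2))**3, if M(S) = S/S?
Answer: 32768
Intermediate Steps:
M(S) = 1
K(h, Q) = -5 + Q + h (K(h, Q) = (Q + h) - 5 = -5 + Q + h)
K(M(-2), (3 + 3)*(4 + 2))**3 = (-5 + (3 + 3)*(4 + 2) + 1)**3 = (-5 + 6*6 + 1)**3 = (-5 + 36 + 1)**3 = 32**3 = 32768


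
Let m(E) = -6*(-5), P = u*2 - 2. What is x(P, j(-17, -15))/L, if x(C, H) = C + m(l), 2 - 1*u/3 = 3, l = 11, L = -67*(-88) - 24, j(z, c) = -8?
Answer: 11/2936 ≈ 0.0037466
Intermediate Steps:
L = 5872 (L = 5896 - 24 = 5872)
u = -3 (u = 6 - 3*3 = 6 - 9 = -3)
P = -8 (P = -3*2 - 2 = -6 - 2 = -8)
m(E) = 30
x(C, H) = 30 + C (x(C, H) = C + 30 = 30 + C)
x(P, j(-17, -15))/L = (30 - 8)/5872 = 22*(1/5872) = 11/2936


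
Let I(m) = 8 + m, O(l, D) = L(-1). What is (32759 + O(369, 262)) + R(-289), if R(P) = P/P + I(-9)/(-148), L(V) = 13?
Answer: 4850405/148 ≈ 32773.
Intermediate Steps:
O(l, D) = 13
R(P) = 149/148 (R(P) = P/P + (8 - 9)/(-148) = 1 - 1*(-1/148) = 1 + 1/148 = 149/148)
(32759 + O(369, 262)) + R(-289) = (32759 + 13) + 149/148 = 32772 + 149/148 = 4850405/148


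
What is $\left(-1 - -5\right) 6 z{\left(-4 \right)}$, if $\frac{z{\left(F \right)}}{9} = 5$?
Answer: $1080$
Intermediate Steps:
$z{\left(F \right)} = 45$ ($z{\left(F \right)} = 9 \cdot 5 = 45$)
$\left(-1 - -5\right) 6 z{\left(-4 \right)} = \left(-1 - -5\right) 6 \cdot 45 = \left(-1 + 5\right) 6 \cdot 45 = 4 \cdot 6 \cdot 45 = 24 \cdot 45 = 1080$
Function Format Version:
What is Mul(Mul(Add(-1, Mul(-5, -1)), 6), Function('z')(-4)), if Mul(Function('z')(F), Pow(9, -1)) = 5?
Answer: 1080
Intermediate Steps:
Function('z')(F) = 45 (Function('z')(F) = Mul(9, 5) = 45)
Mul(Mul(Add(-1, Mul(-5, -1)), 6), Function('z')(-4)) = Mul(Mul(Add(-1, Mul(-5, -1)), 6), 45) = Mul(Mul(Add(-1, 5), 6), 45) = Mul(Mul(4, 6), 45) = Mul(24, 45) = 1080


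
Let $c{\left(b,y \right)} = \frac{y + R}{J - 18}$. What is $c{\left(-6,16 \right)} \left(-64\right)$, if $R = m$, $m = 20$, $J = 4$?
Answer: $\frac{1152}{7} \approx 164.57$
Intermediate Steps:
$R = 20$
$c{\left(b,y \right)} = - \frac{10}{7} - \frac{y}{14}$ ($c{\left(b,y \right)} = \frac{y + 20}{4 - 18} = \frac{20 + y}{-14} = \left(20 + y\right) \left(- \frac{1}{14}\right) = - \frac{10}{7} - \frac{y}{14}$)
$c{\left(-6,16 \right)} \left(-64\right) = \left(- \frac{10}{7} - \frac{8}{7}\right) \left(-64\right) = \left(- \frac{18}{7}\right) \left(-64\right) = \frac{1152}{7}$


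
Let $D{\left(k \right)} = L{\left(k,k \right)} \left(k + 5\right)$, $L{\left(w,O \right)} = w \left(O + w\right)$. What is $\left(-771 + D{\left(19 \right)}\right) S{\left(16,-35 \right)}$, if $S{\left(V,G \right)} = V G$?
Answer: $-9271920$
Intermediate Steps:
$S{\left(V,G \right)} = G V$
$D{\left(k \right)} = 2 k^{2} \left(5 + k\right)$ ($D{\left(k \right)} = k \left(k + k\right) \left(k + 5\right) = k 2 k \left(5 + k\right) = 2 k^{2} \left(5 + k\right)$)
$\left(-771 + D{\left(19 \right)}\right) S{\left(16,-35 \right)} = \left(-771 + 2 \cdot 19^{2} \left(5 + 19\right)\right) \left(\left(-35\right) 16\right) = \left(-771 + 2 \cdot 361 \cdot 24\right) \left(-560\right) = \left(-771 + 17328\right) \left(-560\right) = 16557 \left(-560\right) = -9271920$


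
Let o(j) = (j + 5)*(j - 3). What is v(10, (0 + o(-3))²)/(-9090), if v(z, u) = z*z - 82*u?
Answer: 5854/4545 ≈ 1.2880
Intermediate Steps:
o(j) = (-3 + j)*(5 + j) (o(j) = (5 + j)*(-3 + j) = (-3 + j)*(5 + j))
v(z, u) = z² - 82*u
v(10, (0 + o(-3))²)/(-9090) = (10² - 82*(0 + (-15 + (-3)² + 2*(-3)))²)/(-9090) = (100 - 82*(0 + (-15 + 9 - 6))²)*(-1/9090) = (100 - 82*(0 - 12)²)*(-1/9090) = (100 - 82*(-12)²)*(-1/9090) = (100 - 82*144)*(-1/9090) = (100 - 11808)*(-1/9090) = -11708*(-1/9090) = 5854/4545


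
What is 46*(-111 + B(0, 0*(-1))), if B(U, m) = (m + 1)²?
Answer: -5060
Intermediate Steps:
B(U, m) = (1 + m)²
46*(-111 + B(0, 0*(-1))) = 46*(-111 + (1 + 0*(-1))²) = 46*(-111 + (1 + 0)²) = 46*(-111 + 1²) = 46*(-111 + 1) = 46*(-110) = -5060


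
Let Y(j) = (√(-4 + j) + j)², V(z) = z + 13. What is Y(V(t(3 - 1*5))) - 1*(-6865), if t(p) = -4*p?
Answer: 7323 + 42*√17 ≈ 7496.2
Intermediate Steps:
V(z) = 13 + z
Y(j) = (j + √(-4 + j))²
Y(V(t(3 - 1*5))) - 1*(-6865) = ((13 - 4*(3 - 1*5)) + √(-4 + (13 - 4*(3 - 1*5))))² - 1*(-6865) = ((13 - 4*(3 - 5)) + √(-4 + (13 - 4*(3 - 5))))² + 6865 = ((13 - 4*(-2)) + √(-4 + (13 - 4*(-2))))² + 6865 = ((13 + 8) + √(-4 + (13 + 8)))² + 6865 = (21 + √(-4 + 21))² + 6865 = (21 + √17)² + 6865 = 6865 + (21 + √17)²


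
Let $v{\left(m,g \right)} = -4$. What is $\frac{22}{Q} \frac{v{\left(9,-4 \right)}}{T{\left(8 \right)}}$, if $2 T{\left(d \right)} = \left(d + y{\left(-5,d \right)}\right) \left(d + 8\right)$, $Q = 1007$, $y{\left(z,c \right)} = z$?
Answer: $- \frac{11}{3021} \approx -0.0036412$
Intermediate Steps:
$T{\left(d \right)} = \frac{\left(-5 + d\right) \left(8 + d\right)}{2}$ ($T{\left(d \right)} = \frac{\left(d - 5\right) \left(d + 8\right)}{2} = \frac{\left(-5 + d\right) \left(8 + d\right)}{2}$)
$\frac{22}{Q} \frac{v{\left(9,-4 \right)}}{T{\left(8 \right)}} = \frac{22}{1007} \left(- \frac{4}{-20 + \frac{8^{2}}{2} + \frac{3}{2} \cdot 8}\right) = 22 \cdot \frac{1}{1007} \left(- \frac{4}{-20 + \frac{1}{2} \cdot 64 + 12}\right) = \frac{22 \left(- \frac{4}{-20 + 32 + 12}\right)}{1007} = \frac{22 \left(- \frac{4}{24}\right)}{1007} = \frac{22 \left(\left(-4\right) \frac{1}{24}\right)}{1007} = \frac{22}{1007} \left(- \frac{1}{6}\right) = - \frac{11}{3021}$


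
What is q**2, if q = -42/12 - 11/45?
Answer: 113569/8100 ≈ 14.021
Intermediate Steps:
q = -337/90 (q = -42*1/12 - 11*1/45 = -7/2 - 11/45 = -337/90 ≈ -3.7444)
q**2 = (-337/90)**2 = 113569/8100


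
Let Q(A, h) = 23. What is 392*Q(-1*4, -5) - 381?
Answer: 8635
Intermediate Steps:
392*Q(-1*4, -5) - 381 = 392*23 - 381 = 9016 - 381 = 8635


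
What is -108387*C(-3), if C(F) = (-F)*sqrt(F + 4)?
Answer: -325161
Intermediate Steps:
C(F) = -F*sqrt(4 + F) (C(F) = (-F)*sqrt(4 + F) = -F*sqrt(4 + F))
-108387*C(-3) = -(-108387)*(-3)*sqrt(4 - 3) = -(-108387)*(-3)*sqrt(1) = -(-108387)*(-3) = -108387*3 = -325161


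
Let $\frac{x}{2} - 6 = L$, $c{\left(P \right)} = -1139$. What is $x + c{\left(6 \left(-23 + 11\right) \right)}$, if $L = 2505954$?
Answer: $5010781$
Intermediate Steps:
$x = 5011920$ ($x = 12 + 2 \cdot 2505954 = 12 + 5011908 = 5011920$)
$x + c{\left(6 \left(-23 + 11\right) \right)} = 5011920 - 1139 = 5010781$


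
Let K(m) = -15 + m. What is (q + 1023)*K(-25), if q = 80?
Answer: -44120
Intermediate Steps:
(q + 1023)*K(-25) = (80 + 1023)*(-15 - 25) = 1103*(-40) = -44120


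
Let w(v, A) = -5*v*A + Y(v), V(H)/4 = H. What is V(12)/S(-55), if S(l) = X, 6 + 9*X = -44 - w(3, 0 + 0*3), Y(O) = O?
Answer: -432/53 ≈ -8.1509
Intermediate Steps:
V(H) = 4*H
w(v, A) = v - 5*A*v (w(v, A) = -5*v*A + v = -5*A*v + v = v - 5*A*v)
X = -53/9 (X = -⅔ + (-44 - 3*(1 - 5*(0 + 0*3)))/9 = -⅔ + (-44 - 3*(1 - 5*(0 + 0)))/9 = -⅔ + (-44 - 3*(1 - 5*0))/9 = -⅔ + (-44 - 3*(1 + 0))/9 = -⅔ + (-44 - 3)/9 = -⅔ + (⅑)*(-47) = -⅔ - 47/9 = -53/9 ≈ -5.8889)
S(l) = -53/9
V(12)/S(-55) = (4*12)/(-53/9) = 48*(-9/53) = -432/53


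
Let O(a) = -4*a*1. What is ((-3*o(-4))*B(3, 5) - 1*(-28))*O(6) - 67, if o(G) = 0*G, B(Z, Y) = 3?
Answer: -739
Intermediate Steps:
O(a) = -4*a
o(G) = 0
((-3*o(-4))*B(3, 5) - 1*(-28))*O(6) - 67 = (-3*0*3 - 1*(-28))*(-4*6) - 67 = (0*3 + 28)*(-24) - 67 = (0 + 28)*(-24) - 67 = 28*(-24) - 67 = -672 - 67 = -739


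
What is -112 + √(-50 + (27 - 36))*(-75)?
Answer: -112 - 75*I*√59 ≈ -112.0 - 576.09*I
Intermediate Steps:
-112 + √(-50 + (27 - 36))*(-75) = -112 + √(-50 - 9)*(-75) = -112 + √(-59)*(-75) = -112 + (I*√59)*(-75) = -112 - 75*I*√59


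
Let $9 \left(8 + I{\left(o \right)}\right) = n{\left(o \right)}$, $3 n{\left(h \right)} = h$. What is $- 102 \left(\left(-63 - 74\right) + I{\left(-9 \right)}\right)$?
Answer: $14824$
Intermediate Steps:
$n{\left(h \right)} = \frac{h}{3}$
$I{\left(o \right)} = -8 + \frac{o}{27}$ ($I{\left(o \right)} = -8 + \frac{\frac{1}{3} o}{9} = -8 + \frac{o}{27}$)
$- 102 \left(\left(-63 - 74\right) + I{\left(-9 \right)}\right) = - 102 \left(\left(-63 - 74\right) + \left(-8 + \frac{1}{27} \left(-9\right)\right)\right) = - 102 \left(-137 - \frac{25}{3}\right) = \left(-102\right) \left(- \frac{436}{3}\right) = 14824$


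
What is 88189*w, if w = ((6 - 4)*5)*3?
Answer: 2645670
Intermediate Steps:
w = 30 (w = (2*5)*3 = 10*3 = 30)
88189*w = 88189*30 = 2645670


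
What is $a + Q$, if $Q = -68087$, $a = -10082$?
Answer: $-78169$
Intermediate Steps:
$a + Q = -10082 - 68087 = -78169$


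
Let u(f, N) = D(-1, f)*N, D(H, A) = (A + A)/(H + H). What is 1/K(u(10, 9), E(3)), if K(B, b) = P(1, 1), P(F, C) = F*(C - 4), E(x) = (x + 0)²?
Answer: -⅓ ≈ -0.33333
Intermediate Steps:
E(x) = x²
D(H, A) = A/H (D(H, A) = (2*A)/((2*H)) = (2*A)*(1/(2*H)) = A/H)
P(F, C) = F*(-4 + C)
u(f, N) = -N*f (u(f, N) = (f/(-1))*N = (f*(-1))*N = (-f)*N = -N*f)
K(B, b) = -3 (K(B, b) = 1*(-4 + 1) = 1*(-3) = -3)
1/K(u(10, 9), E(3)) = 1/(-3) = -⅓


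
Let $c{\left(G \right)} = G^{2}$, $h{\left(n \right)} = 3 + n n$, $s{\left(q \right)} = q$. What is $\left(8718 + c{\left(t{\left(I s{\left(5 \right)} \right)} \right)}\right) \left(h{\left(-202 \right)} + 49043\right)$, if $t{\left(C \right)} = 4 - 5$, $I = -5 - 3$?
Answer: $783402150$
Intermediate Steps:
$I = -8$
$h{\left(n \right)} = 3 + n^{2}$
$t{\left(C \right)} = -1$ ($t{\left(C \right)} = 4 - 5 = -1$)
$\left(8718 + c{\left(t{\left(I s{\left(5 \right)} \right)} \right)}\right) \left(h{\left(-202 \right)} + 49043\right) = \left(8718 + \left(-1\right)^{2}\right) \left(\left(3 + \left(-202\right)^{2}\right) + 49043\right) = \left(8718 + 1\right) \left(\left(3 + 40804\right) + 49043\right) = 8719 \left(40807 + 49043\right) = 8719 \cdot 89850 = 783402150$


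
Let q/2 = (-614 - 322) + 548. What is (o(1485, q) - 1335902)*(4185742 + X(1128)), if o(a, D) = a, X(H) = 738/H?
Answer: -1050078917227123/188 ≈ -5.5855e+12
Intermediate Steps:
q = -776 (q = 2*((-614 - 322) + 548) = 2*(-936 + 548) = 2*(-388) = -776)
(o(1485, q) - 1335902)*(4185742 + X(1128)) = (1485 - 1335902)*(4185742 + 738/1128) = -1334417*(4185742 + 738*(1/1128)) = -1334417*(4185742 + 123/188) = -1334417*786919619/188 = -1050078917227123/188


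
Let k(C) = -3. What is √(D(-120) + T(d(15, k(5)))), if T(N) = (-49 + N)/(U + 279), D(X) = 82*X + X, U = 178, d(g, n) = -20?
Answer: I*√2080167573/457 ≈ 99.801*I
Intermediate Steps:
D(X) = 83*X
T(N) = -49/457 + N/457 (T(N) = (-49 + N)/(178 + 279) = (-49 + N)/457 = (-49 + N)*(1/457) = -49/457 + N/457)
√(D(-120) + T(d(15, k(5)))) = √(83*(-120) + (-49/457 + (1/457)*(-20))) = √(-9960 + (-49/457 - 20/457)) = √(-9960 - 69/457) = √(-4551789/457) = I*√2080167573/457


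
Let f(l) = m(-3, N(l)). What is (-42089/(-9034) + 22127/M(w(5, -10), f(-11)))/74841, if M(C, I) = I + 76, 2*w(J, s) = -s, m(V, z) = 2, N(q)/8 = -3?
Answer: 50794565/13184215083 ≈ 0.0038527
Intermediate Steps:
N(q) = -24 (N(q) = 8*(-3) = -24)
w(J, s) = -s/2 (w(J, s) = (-s)/2 = -s/2)
f(l) = 2
M(C, I) = 76 + I
(-42089/(-9034) + 22127/M(w(5, -10), f(-11)))/74841 = (-42089/(-9034) + 22127/(76 + 2))/74841 = (-42089*(-1/9034) + 22127/78)*(1/74841) = (42089/9034 + 22127*(1/78))*(1/74841) = (42089/9034 + 22127/78)*(1/74841) = (50794565/176163)*(1/74841) = 50794565/13184215083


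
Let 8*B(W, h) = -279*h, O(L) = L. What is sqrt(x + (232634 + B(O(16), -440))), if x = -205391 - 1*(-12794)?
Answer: sqrt(55382) ≈ 235.33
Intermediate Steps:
B(W, h) = -279*h/8 (B(W, h) = (-279*h)/8 = -279*h/8)
x = -192597 (x = -205391 + 12794 = -192597)
sqrt(x + (232634 + B(O(16), -440))) = sqrt(-192597 + (232634 - 279/8*(-440))) = sqrt(-192597 + (232634 + 15345)) = sqrt(-192597 + 247979) = sqrt(55382)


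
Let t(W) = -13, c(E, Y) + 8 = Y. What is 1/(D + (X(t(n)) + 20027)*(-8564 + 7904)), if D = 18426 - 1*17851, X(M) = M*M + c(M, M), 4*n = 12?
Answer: -1/13314925 ≈ -7.5104e-8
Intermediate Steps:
n = 3 (n = (¼)*12 = 3)
c(E, Y) = -8 + Y
X(M) = -8 + M + M² (X(M) = M*M + (-8 + M) = M² + (-8 + M) = -8 + M + M²)
D = 575 (D = 18426 - 17851 = 575)
1/(D + (X(t(n)) + 20027)*(-8564 + 7904)) = 1/(575 + ((-8 - 13 + (-13)²) + 20027)*(-8564 + 7904)) = 1/(575 + ((-8 - 13 + 169) + 20027)*(-660)) = 1/(575 + (148 + 20027)*(-660)) = 1/(575 + 20175*(-660)) = 1/(575 - 13315500) = 1/(-13314925) = -1/13314925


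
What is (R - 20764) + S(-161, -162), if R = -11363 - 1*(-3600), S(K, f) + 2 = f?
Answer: -28691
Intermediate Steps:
S(K, f) = -2 + f
R = -7763 (R = -11363 + 3600 = -7763)
(R - 20764) + S(-161, -162) = (-7763 - 20764) + (-2 - 162) = -28527 - 164 = -28691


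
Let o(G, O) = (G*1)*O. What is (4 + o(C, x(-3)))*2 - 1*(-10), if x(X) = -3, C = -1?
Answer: 24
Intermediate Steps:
o(G, O) = G*O
(4 + o(C, x(-3)))*2 - 1*(-10) = (4 - 1*(-3))*2 - 1*(-10) = (4 + 3)*2 + 10 = 7*2 + 10 = 14 + 10 = 24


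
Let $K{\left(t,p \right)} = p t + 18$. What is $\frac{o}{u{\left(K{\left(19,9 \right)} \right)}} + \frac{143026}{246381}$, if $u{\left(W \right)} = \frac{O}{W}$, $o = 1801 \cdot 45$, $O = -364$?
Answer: $- \frac{539127162563}{12811812} \approx -42081.0$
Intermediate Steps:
$K{\left(t,p \right)} = 18 + p t$
$o = 81045$
$u{\left(W \right)} = - \frac{364}{W}$
$\frac{o}{u{\left(K{\left(19,9 \right)} \right)}} + \frac{143026}{246381} = \frac{81045}{\left(-364\right) \frac{1}{18 + 9 \cdot 19}} + \frac{143026}{246381} = \frac{81045}{\left(-364\right) \frac{1}{18 + 171}} + 143026 \cdot \frac{1}{246381} = \frac{81045}{\left(-364\right) \frac{1}{189}} + \frac{143026}{246381} = \frac{81045}{- \frac{52}{27}} + \frac{143026}{246381} = 81045 \left(- \frac{27}{52}\right) + \frac{143026}{246381} = - \frac{2188215}{52} + \frac{143026}{246381} = - \frac{539127162563}{12811812}$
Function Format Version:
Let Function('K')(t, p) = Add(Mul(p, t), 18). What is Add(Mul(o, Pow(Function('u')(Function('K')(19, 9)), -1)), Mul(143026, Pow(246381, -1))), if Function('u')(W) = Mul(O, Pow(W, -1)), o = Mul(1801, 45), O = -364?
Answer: Rational(-539127162563, 12811812) ≈ -42081.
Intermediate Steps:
Function('K')(t, p) = Add(18, Mul(p, t))
o = 81045
Function('u')(W) = Mul(-364, Pow(W, -1))
Add(Mul(o, Pow(Function('u')(Function('K')(19, 9)), -1)), Mul(143026, Pow(246381, -1))) = Add(Mul(81045, Pow(Mul(-364, Pow(Add(18, Mul(9, 19)), -1)), -1)), Mul(143026, Pow(246381, -1))) = Add(Mul(81045, Pow(Mul(-364, Pow(Add(18, 171), -1)), -1)), Mul(143026, Rational(1, 246381))) = Add(Mul(81045, Pow(Mul(-364, Pow(189, -1)), -1)), Rational(143026, 246381)) = Add(Mul(81045, Pow(Mul(-364, Rational(1, 189)), -1)), Rational(143026, 246381)) = Add(Mul(81045, Pow(Rational(-52, 27), -1)), Rational(143026, 246381)) = Add(Mul(81045, Rational(-27, 52)), Rational(143026, 246381)) = Add(Rational(-2188215, 52), Rational(143026, 246381)) = Rational(-539127162563, 12811812)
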